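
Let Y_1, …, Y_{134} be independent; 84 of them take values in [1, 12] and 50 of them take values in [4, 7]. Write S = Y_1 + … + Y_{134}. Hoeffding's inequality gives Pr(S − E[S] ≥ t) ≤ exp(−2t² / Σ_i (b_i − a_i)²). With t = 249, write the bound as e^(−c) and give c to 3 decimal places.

11.683

Σ(b_i − a_i)² = 84·11² + 50·3² = 10614.
c = 2t² / 10614 = 2·249² / 10614 = 11.6829.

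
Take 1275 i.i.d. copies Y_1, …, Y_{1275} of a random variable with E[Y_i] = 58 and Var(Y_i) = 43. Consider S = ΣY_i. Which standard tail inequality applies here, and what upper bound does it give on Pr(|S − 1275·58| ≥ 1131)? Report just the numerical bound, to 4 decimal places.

With mean and variance of each term known, Chebyshev's inequality bounds the deviation of the sum (or sample mean).
Var(S) = n·Var(Y_i) = 1275·43 = 54825.
Chebyshev: Pr(|S − 1275·58| ≥ 1131) ≤ Var(S)/1131² = 54825/1279161 = 0.0429.

0.0429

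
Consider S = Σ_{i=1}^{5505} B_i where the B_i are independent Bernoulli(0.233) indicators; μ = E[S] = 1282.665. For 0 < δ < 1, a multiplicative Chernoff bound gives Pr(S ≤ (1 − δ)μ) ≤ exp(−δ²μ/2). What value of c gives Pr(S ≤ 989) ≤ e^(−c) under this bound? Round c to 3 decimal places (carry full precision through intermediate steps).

Write 989 = (1 − δ)μ, so δ = 1 − 989/1282.665 = 0.2289491…
Then the exponent is δ²μ/2 = (μ − 989)²/(2μ) = 33.617169.

33.617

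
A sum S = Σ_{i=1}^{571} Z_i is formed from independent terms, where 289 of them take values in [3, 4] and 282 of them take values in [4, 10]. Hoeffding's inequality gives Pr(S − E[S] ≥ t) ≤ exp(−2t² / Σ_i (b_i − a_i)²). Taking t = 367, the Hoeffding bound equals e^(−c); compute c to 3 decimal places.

25.800

Σ(b_i − a_i)² = 289·1² + 282·6² = 10441.
c = 2t² / 10441 = 2·367² / 10441 = 25.8000.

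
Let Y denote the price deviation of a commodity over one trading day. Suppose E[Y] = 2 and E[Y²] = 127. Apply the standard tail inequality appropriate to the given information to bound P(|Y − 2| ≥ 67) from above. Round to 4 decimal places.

The first two moments determine the variance, so Chebyshev's inequality is the sharpest standard bound available.
Var(Y) = E[Y²] − (E[Y])² = 127 − 4 = 123.
Chebyshev's inequality: P(|Y − μ| ≥ t) ≤ Var(Y)/t² = 123/4489 = 0.0274.

0.0274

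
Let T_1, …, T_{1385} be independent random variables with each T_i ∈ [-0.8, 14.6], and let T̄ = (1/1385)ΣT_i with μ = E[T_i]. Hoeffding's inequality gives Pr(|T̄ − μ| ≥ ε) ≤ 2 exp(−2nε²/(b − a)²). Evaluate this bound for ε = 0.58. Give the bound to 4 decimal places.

Exponent: 2nε²/(b − a)² = 2·1385·0.58² / 15.4² = 3.92911.
Bound = 2·exp(−3.92911) = 0.03932.

0.0393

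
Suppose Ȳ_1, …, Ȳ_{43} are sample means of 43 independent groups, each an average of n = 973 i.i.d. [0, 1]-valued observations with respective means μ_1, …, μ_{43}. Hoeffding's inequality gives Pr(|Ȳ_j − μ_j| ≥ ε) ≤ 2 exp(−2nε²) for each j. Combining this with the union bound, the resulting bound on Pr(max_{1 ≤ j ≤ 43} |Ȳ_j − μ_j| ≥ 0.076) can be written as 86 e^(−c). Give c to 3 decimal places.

Union bound over the 43 events: Pr(max_{1 ≤ j ≤ 43} |Ȳ_j − μ_j| ≥ 0.076) ≤ 43·2·exp(−2nε²) = 86 exp(−2·973·0.076²).
So c = 2·973·0.076² = 11.2401.

11.240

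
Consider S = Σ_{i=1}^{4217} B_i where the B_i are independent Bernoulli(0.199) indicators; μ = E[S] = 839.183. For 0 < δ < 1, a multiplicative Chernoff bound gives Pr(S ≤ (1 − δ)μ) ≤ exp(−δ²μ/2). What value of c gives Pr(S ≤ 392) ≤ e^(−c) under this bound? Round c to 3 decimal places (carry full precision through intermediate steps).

119.147

Write 392 = (1 − δ)μ, so δ = 1 − 392/839.183 = 0.532879…
Then the exponent is δ²μ/2 = (μ − 392)²/(2μ) = 119.147215.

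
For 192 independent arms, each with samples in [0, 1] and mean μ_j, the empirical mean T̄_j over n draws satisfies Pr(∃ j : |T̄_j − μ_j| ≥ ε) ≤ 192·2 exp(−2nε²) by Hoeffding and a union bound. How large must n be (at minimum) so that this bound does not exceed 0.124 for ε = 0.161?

Need 2·192·exp(−2nε²) ≤ 0.124, i.e. exp(−2nε²) ≤ 0.124/384.
So 2nε² ≥ ln(384/0.124) = 8.038116.
Hence n ≥ 8.038116/(2·0.161²) = 155.050.
The smallest integer n is 156.

156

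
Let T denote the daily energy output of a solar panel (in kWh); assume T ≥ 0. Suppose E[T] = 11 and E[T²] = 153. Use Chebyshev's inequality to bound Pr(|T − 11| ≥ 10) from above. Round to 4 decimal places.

Var(T) = E[T²] − (E[T])² = 153 − 121 = 32.
Chebyshev's inequality: Pr(|T − μ| ≥ t) ≤ Var(T)/t² = 32/100 = 0.3200.

0.3200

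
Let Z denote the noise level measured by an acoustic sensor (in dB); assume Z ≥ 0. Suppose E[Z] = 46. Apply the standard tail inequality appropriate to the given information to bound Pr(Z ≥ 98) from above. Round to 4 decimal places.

Only the mean of a non-negative variable is known, so Markov's inequality is the applicable tail bound.
Markov's inequality: for a non-negative random variable, Pr(Z ≥ a) ≤ E[Z]/a.
Here E[Z] = 46 and a = 98, so the bound is 46/98 = 0.4694.

0.4694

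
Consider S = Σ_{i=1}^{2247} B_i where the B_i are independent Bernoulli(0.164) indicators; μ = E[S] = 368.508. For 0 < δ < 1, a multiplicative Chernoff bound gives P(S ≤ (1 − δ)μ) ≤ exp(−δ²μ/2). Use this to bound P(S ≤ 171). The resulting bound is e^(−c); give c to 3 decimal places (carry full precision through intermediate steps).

52.929

Write 171 = (1 − δ)μ, so δ = 1 − 171/368.508 = 0.5359667…
Then the exponent is δ²μ/2 = (μ − 171)²/(2μ) = 52.928851.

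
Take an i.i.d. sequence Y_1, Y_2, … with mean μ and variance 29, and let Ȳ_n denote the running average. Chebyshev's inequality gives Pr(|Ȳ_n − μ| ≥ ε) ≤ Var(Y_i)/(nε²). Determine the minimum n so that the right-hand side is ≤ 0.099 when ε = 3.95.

Require 29/(n·3.95²) ≤ 0.099, i.e. n ≥ 29/(0.099·3.95²) = 18.775.
The smallest integer n is 19.

19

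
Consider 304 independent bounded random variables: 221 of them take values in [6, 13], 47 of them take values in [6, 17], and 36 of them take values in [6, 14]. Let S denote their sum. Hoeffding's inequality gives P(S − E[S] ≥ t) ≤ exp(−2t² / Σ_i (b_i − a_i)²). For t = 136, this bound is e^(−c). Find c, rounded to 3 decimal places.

Σ(b_i − a_i)² = 221·7² + 47·11² + 36·8² = 18820.
c = 2t² / 18820 = 2·136² / 18820 = 1.9656.

1.966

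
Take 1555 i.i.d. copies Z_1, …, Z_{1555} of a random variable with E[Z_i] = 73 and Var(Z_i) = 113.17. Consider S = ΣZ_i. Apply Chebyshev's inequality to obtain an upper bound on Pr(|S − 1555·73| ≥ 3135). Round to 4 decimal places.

0.0179

Var(S) = n·Var(Z_i) = 1555·113.17 = 175979.35.
Chebyshev: Pr(|S − 1555·73| ≥ 3135) ≤ Var(S)/3135² = 175979.35/9828225 = 0.0179.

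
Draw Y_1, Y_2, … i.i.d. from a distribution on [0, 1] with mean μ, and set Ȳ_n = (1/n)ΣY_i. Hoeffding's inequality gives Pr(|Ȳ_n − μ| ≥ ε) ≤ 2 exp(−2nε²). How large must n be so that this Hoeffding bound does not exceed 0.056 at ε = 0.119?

127

Require 2·exp(−2nε²) ≤ 0.056, i.e. 2nε² ≥ ln(2/0.056) = 3.575551.
So n ≥ 3.575551 / (2·0.119²) = 126.246.
The smallest integer n is 127.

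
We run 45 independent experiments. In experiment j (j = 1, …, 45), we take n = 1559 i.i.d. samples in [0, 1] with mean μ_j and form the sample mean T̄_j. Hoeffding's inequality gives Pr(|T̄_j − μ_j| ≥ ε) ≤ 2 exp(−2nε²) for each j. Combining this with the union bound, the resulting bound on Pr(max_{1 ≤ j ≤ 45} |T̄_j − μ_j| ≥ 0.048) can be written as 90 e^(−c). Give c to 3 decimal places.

7.184

Union bound over the 45 events: Pr(max_{1 ≤ j ≤ 45} |T̄_j − μ_j| ≥ 0.048) ≤ 45·2·exp(−2nε²) = 90 exp(−2·1559·0.048²).
So c = 2·1559·0.048² = 7.1839.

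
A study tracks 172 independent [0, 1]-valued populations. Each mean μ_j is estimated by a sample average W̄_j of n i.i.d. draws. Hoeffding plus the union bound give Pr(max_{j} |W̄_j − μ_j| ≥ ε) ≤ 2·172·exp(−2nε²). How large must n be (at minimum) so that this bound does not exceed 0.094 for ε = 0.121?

Need 2·172·exp(−2nε²) ≤ 0.094, i.e. exp(−2nε²) ≤ 0.094/344.
So 2nε² ≥ ln(344/0.094) = 8.205102.
Hence n ≥ 8.205102/(2·0.121²) = 280.210.
The smallest integer n is 281.

281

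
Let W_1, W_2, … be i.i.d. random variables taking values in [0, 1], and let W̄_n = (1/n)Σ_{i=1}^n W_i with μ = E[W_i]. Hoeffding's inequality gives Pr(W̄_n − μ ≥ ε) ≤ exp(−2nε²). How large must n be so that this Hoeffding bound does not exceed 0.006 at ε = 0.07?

Require exp(−2nε²) ≤ 0.006, i.e. 2nε² ≥ ln(1/0.006) = 5.115996.
So n ≥ 5.115996 / (2·0.07²) = 522.040.
The smallest integer n is 523.

523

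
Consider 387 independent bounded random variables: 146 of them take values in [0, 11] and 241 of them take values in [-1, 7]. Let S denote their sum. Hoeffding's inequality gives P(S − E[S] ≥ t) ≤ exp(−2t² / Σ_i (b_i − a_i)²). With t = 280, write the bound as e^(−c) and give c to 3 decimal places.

4.739

Σ(b_i − a_i)² = 146·11² + 241·8² = 33090.
c = 2t² / 33090 = 2·280² / 33090 = 4.7386.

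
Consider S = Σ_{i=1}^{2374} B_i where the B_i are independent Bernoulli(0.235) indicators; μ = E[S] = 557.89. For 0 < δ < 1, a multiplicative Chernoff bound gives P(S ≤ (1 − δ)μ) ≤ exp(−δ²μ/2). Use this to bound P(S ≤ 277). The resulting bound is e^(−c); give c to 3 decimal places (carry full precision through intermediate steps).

70.712

Write 277 = (1 − δ)μ, so δ = 1 − 277/557.89 = 0.5034864…
Then the exponent is δ²μ/2 = (μ − 277)²/(2μ) = 70.712140.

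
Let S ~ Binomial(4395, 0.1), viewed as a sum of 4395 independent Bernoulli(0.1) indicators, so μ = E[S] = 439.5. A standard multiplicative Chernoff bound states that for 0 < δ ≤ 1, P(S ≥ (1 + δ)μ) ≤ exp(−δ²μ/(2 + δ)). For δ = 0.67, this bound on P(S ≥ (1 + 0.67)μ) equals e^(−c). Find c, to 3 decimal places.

73.892

c = δ²μ/(2 + δ) = 0.67²·439.5/(2 + 0.67) = 73.8920.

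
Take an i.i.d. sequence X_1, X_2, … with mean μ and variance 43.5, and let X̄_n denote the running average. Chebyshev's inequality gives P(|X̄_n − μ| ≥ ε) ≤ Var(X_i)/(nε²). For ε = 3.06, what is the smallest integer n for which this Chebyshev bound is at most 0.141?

33

Require 43.5/(n·3.06²) ≤ 0.141, i.e. n ≥ 43.5/(0.141·3.06²) = 32.948.
The smallest integer n is 33.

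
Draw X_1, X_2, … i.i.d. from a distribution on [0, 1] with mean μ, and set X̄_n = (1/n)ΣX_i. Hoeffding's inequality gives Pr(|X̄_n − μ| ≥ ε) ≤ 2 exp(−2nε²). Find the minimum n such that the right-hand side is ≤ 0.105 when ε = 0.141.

75

Require 2·exp(−2nε²) ≤ 0.105, i.e. 2nε² ≥ ln(2/0.105) = 2.946942.
So n ≥ 2.946942 / (2·0.141²) = 74.115.
The smallest integer n is 75.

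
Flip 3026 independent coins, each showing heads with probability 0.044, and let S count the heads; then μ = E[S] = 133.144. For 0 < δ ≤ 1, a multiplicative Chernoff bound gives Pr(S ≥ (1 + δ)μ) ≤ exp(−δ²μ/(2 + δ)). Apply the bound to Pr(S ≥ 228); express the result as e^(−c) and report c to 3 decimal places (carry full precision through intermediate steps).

Write 228 = (1 + δ)μ, so δ = 228/133.144 − 1 = 0.7124317…
Then the exponent is δ²μ/(2 + δ) = (228 − μ)² / (μ·(2 + δ)) = 24.914330.

24.914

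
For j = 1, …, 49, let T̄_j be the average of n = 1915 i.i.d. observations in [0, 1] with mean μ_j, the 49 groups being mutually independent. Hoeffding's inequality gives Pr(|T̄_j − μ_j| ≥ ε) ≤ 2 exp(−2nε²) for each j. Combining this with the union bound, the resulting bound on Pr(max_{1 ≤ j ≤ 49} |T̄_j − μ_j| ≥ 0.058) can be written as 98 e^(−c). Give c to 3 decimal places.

Union bound over the 49 events: Pr(max_{1 ≤ j ≤ 49} |T̄_j − μ_j| ≥ 0.058) ≤ 49·2·exp(−2nε²) = 98 exp(−2·1915·0.058²).
So c = 2·1915·0.058² = 12.8841.

12.884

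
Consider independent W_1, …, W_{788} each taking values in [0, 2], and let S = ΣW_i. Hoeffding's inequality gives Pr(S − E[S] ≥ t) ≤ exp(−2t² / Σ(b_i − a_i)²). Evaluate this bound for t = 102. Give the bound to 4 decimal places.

Σ(b_i − a_i)² = 788·(2)² = 3152.
Exponent = 2·102²/3152 = 6.6015.
Bound = exp(−6.6015) = 0.00136.

0.0014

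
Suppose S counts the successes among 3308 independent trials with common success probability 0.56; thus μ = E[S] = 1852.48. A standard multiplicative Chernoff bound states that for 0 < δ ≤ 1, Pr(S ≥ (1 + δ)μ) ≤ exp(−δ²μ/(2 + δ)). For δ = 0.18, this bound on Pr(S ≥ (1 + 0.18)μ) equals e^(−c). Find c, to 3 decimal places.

27.532

c = δ²μ/(2 + δ) = 0.18²·1852.48/(2 + 0.18) = 27.5323.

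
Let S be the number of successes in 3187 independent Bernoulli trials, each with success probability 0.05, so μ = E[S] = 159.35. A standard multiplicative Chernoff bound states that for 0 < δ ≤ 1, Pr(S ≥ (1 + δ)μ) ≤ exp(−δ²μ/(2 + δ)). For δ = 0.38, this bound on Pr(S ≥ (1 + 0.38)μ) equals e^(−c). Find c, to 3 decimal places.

c = δ²μ/(2 + δ) = 0.38²·159.35/(2 + 0.38) = 9.6681.

9.668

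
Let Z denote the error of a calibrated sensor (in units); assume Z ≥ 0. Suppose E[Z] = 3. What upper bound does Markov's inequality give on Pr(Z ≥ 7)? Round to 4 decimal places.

0.4286

Markov's inequality: for a non-negative random variable, Pr(Z ≥ a) ≤ E[Z]/a.
Here E[Z] = 3 and a = 7, so the bound is 3/7 = 0.4286.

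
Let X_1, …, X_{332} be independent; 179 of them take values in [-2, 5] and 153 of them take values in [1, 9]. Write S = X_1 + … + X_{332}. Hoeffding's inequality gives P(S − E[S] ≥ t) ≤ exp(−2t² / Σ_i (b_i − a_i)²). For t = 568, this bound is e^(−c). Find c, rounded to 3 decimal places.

Σ(b_i − a_i)² = 179·7² + 153·8² = 18563.
c = 2t² / 18563 = 2·568² / 18563 = 34.7599.

34.760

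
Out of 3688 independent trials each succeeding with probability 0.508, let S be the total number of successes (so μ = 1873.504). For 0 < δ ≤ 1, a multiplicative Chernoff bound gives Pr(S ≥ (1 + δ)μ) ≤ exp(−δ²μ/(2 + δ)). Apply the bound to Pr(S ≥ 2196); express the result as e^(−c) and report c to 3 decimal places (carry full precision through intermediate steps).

25.557

Write 2196 = (1 + δ)μ, so δ = 2196/1873.504 − 1 = 0.1721352…
Then the exponent is δ²μ/(2 + δ) = (2196 − μ)² / (μ·(2 + δ)) = 25.556842.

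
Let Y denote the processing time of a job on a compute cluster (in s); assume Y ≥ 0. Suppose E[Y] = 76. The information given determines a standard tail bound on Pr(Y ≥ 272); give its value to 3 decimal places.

0.279

Only the mean of a non-negative variable is known, so Markov's inequality is the applicable tail bound.
Markov's inequality: for a non-negative random variable, Pr(Y ≥ a) ≤ E[Y]/a.
Here E[Y] = 76 and a = 272, so the bound is 76/272 = 0.2794.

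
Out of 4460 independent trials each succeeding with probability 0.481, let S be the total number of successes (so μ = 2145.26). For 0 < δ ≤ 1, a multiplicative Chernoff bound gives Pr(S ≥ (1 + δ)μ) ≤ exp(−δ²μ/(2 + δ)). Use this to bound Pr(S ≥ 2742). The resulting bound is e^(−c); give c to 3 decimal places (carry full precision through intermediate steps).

Write 2742 = (1 + δ)μ, so δ = 2742/2145.26 − 1 = 0.2781667…
Then the exponent is δ²μ/(2 + δ) = (2742 − μ)² / (μ·(2 + δ)) = 72.862632.

72.863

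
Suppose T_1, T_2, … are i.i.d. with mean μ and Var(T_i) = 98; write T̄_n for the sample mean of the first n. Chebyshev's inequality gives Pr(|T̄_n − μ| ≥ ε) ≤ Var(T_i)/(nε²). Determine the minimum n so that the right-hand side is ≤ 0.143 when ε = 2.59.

103

Require 98/(n·2.59²) ≤ 0.143, i.e. n ≥ 98/(0.143·2.59²) = 102.162.
The smallest integer n is 103.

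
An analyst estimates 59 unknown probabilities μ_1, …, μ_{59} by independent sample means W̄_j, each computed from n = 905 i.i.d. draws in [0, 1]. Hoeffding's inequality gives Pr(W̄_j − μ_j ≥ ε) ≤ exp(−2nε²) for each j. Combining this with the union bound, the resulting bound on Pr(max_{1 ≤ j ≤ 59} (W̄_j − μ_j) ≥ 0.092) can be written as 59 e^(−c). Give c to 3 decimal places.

Union bound over the 59 events: Pr(max_{1 ≤ j ≤ 59} (W̄_j − μ_j) ≥ 0.092) ≤ 59·exp(−2nε²) = 59 exp(−2·905·0.092²).
So c = 2·905·0.092² = 15.3198.

15.320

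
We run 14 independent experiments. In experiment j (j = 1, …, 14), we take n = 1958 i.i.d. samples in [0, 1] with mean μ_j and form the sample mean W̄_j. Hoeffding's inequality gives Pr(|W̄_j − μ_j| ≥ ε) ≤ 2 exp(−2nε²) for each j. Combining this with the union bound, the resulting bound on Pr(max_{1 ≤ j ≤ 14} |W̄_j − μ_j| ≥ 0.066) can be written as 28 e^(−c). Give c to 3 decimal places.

Union bound over the 14 events: Pr(max_{1 ≤ j ≤ 14} |W̄_j − μ_j| ≥ 0.066) ≤ 14·2·exp(−2nε²) = 28 exp(−2·1958·0.066²).
So c = 2·1958·0.066² = 17.0581.

17.058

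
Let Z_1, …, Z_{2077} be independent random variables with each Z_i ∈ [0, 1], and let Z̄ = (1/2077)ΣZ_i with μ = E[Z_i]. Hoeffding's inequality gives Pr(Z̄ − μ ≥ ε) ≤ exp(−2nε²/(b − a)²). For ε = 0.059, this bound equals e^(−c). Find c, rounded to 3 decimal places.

14.460

c = 2nε²/(b − a)² = 2·2077·0.059² / 1² = 14.4601.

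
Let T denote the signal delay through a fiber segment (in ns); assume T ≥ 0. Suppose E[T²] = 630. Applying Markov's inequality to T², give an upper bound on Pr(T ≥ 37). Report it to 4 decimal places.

0.4602

Since T ≥ 0, the event {T ≥ 37} is the same as {T² ≥ 1369}.
Markov's inequality applied to T² gives Pr(T² ≥ 1369) ≤ E[T²]/1369 = 630/1369 = 0.4602.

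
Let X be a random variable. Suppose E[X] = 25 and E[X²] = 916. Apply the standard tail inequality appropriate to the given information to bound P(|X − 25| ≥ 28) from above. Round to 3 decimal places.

The first two moments determine the variance, so Chebyshev's inequality is the sharpest standard bound available.
Var(X) = E[X²] − (E[X])² = 916 − 625 = 291.
Chebyshev's inequality: P(|X − μ| ≥ t) ≤ Var(X)/t² = 291/784 = 0.3712.

0.371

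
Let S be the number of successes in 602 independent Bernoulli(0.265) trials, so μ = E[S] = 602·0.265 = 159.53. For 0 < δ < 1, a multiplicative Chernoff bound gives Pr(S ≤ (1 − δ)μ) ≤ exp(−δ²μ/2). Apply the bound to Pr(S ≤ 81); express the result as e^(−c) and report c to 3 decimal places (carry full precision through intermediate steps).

Write 81 = (1 − δ)μ, so δ = 1 − 81/159.53 = 0.4922585…
Then the exponent is δ²μ/2 = (μ − 81)²/(2μ) = 19.328530.

19.329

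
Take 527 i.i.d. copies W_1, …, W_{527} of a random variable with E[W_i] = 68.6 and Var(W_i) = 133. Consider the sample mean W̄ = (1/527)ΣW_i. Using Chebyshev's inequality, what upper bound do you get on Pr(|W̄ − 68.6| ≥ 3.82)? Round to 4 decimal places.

Var(W̄) = Var(W_i)/n = 133/527 = 0.25237.
Chebyshev: Pr(|W̄ − 68.6| ≥ 3.82) ≤ Var(W̄)/(3.82)² = 133/(527·3.82²) = 0.0173.

0.0173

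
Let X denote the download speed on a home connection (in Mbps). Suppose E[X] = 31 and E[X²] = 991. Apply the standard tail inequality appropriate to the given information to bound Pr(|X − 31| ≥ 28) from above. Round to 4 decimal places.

The first two moments determine the variance, so Chebyshev's inequality is the sharpest standard bound available.
Var(X) = E[X²] − (E[X])² = 991 − 961 = 30.
Chebyshev's inequality: Pr(|X − μ| ≥ t) ≤ Var(X)/t² = 30/784 = 0.0383.

0.0383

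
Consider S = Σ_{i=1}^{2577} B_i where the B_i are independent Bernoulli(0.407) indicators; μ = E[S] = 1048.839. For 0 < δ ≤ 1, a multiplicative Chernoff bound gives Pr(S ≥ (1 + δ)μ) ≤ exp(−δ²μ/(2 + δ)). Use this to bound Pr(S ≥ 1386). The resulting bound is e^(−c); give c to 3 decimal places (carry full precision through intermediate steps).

Write 1386 = (1 + δ)μ, so δ = 1386/1048.839 − 1 = 0.3214612…
Then the exponent is δ²μ/(2 + δ) = (1386 − μ)² / (μ·(2 + δ)) = 46.687908.

46.688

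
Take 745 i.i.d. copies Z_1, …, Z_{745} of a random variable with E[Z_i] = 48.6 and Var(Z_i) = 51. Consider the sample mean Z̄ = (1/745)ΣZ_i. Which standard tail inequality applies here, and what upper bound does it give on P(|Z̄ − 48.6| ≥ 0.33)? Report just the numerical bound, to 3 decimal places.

0.629

With mean and variance of each term known, Chebyshev's inequality bounds the deviation of the sum (or sample mean).
Var(Z̄) = Var(Z_i)/n = 51/745 = 0.068456.
Chebyshev: P(|Z̄ − 48.6| ≥ 0.33) ≤ Var(Z̄)/(0.33)² = 51/(745·0.33²) = 0.6286.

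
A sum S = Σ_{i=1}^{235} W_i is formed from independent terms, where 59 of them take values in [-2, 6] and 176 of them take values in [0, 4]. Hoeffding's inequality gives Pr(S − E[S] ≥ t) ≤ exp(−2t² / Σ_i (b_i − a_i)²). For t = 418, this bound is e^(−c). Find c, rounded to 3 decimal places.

53.011

Σ(b_i − a_i)² = 59·8² + 176·4² = 6592.
c = 2t² / 6592 = 2·418² / 6592 = 53.0109.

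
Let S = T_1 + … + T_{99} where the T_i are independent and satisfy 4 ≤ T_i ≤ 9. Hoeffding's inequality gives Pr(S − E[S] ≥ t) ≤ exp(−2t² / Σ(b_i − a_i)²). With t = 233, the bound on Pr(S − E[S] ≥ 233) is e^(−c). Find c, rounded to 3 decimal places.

43.870

Σ(b_i − a_i)² = 99·(5)² = 2475.
c = 2t²/2475 = 2·233²/2475 = 43.8699.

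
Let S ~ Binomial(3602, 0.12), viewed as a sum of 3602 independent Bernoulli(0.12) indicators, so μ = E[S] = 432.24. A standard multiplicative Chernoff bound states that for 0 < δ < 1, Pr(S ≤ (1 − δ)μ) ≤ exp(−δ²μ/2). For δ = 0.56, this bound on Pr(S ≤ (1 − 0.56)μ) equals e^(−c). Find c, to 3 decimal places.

67.775

c = δ²μ/2 = 0.56²·432.24/2 = 67.7752.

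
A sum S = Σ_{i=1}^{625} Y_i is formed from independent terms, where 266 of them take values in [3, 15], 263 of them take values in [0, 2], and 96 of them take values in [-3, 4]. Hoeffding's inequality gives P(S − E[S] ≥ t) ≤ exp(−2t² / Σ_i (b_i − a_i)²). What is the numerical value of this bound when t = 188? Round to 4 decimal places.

Σ(b_i − a_i)² = 266·12² + 263·2² + 96·7² = 44060.
Exponent = 2·188² / 44060 = 1.60436.
Bound = exp(−1.60436) = 0.20102.

0.2010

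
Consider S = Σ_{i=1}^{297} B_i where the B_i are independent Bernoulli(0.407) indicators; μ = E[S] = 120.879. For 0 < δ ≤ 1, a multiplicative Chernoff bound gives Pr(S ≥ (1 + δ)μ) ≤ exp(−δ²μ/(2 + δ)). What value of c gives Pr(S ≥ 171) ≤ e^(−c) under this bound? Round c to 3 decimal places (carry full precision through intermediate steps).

8.607

Write 171 = (1 + δ)μ, so δ = 171/120.879 − 1 = 0.4146378…
Then the exponent is δ²μ/(2 + δ) = (171 − μ)² / (μ·(2 + δ)) = 8.606699.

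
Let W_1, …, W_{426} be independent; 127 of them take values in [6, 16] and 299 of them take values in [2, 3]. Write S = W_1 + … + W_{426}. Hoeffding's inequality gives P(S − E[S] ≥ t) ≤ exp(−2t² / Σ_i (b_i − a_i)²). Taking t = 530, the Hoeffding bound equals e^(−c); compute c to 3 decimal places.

43.219

Σ(b_i − a_i)² = 127·10² + 299·1² = 12999.
c = 2t² / 12999 = 2·530² / 12999 = 43.2187.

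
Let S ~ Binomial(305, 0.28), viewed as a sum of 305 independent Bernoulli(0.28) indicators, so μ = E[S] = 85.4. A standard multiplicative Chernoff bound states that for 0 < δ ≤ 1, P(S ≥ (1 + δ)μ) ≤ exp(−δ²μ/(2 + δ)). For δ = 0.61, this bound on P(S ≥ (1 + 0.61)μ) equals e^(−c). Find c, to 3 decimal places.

12.175

c = δ²μ/(2 + δ) = 0.61²·85.4/(2 + 0.61) = 12.1752.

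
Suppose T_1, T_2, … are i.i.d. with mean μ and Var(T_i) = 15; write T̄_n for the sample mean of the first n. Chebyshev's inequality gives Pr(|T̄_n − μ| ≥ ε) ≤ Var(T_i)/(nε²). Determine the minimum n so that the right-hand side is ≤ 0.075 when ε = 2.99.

Require 15/(n·2.99²) ≤ 0.075, i.e. n ≥ 15/(0.075·2.99²) = 22.371.
The smallest integer n is 23.

23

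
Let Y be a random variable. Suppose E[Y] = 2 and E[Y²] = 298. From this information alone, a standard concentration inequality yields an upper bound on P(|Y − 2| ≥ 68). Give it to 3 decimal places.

0.064

The first two moments determine the variance, so Chebyshev's inequality is the sharpest standard bound available.
Var(Y) = E[Y²] − (E[Y])² = 298 − 4 = 294.
Chebyshev's inequality: P(|Y − μ| ≥ t) ≤ Var(Y)/t² = 294/4624 = 0.0636.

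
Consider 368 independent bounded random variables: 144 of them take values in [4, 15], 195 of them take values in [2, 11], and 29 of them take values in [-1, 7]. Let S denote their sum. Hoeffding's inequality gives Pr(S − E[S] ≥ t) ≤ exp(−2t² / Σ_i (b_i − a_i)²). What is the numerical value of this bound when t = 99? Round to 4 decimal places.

Σ(b_i − a_i)² = 144·11² + 195·9² + 29·8² = 35075.
Exponent = 2·99² / 35075 = 0.55886.
Bound = exp(−0.55886) = 0.57186.

0.5719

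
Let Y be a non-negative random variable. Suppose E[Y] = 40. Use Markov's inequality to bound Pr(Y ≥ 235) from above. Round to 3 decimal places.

0.170

Markov's inequality: for a non-negative random variable, Pr(Y ≥ a) ≤ E[Y]/a.
Here E[Y] = 40 and a = 235, so the bound is 40/235 = 0.1702.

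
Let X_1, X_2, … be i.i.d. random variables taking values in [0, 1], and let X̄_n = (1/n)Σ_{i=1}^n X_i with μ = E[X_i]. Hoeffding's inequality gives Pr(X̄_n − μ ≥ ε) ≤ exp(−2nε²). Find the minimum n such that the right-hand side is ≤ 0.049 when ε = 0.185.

45

Require exp(−2nε²) ≤ 0.049, i.e. 2nε² ≥ ln(1/0.049) = 3.015935.
So n ≥ 3.015935 / (2·0.185²) = 44.060.
The smallest integer n is 45.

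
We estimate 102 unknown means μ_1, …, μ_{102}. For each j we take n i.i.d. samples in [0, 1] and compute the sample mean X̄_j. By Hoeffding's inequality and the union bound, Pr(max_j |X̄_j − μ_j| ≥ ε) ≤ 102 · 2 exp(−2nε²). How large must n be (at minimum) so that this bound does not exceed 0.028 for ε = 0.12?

Need 2·102·exp(−2nε²) ≤ 0.028, i.e. exp(−2nε²) ≤ 0.028/204.
So 2nε² ≥ ln(204/0.028) = 8.893671.
Hence n ≥ 8.893671/(2·0.12²) = 308.808.
The smallest integer n is 309.

309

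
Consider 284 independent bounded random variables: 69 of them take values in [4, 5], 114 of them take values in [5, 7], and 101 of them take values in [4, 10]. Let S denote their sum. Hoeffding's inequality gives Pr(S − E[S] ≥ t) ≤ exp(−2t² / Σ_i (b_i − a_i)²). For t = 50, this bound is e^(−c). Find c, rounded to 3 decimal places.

Σ(b_i − a_i)² = 69·1² + 114·2² + 101·6² = 4161.
c = 2t² / 4161 = 2·50² / 4161 = 1.2016.

1.202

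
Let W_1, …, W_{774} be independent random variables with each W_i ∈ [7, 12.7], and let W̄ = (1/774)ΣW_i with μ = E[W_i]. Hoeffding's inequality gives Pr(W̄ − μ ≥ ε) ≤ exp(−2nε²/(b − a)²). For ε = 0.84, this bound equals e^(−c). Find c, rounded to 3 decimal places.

c = 2nε²/(b − a)² = 2·774·0.84² / 5.7² = 33.6186.

33.619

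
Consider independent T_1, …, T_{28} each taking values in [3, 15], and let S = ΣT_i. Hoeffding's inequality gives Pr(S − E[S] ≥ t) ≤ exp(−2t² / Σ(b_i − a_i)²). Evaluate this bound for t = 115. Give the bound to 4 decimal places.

Σ(b_i − a_i)² = 28·(12)² = 4032.
Exponent = 2·115²/4032 = 6.5600.
Bound = exp(−6.5600) = 0.00142.

0.0014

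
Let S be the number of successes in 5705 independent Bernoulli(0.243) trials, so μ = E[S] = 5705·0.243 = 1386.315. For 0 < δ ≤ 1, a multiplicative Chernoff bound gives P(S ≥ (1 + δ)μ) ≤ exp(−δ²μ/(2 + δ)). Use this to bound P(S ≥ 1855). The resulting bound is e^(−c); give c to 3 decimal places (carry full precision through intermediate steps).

67.771

Write 1855 = (1 + δ)μ, so δ = 1855/1386.315 − 1 = 0.3380797…
Then the exponent is δ²μ/(2 + δ) = (1855 − μ)² / (μ·(2 + δ)) = 67.770528.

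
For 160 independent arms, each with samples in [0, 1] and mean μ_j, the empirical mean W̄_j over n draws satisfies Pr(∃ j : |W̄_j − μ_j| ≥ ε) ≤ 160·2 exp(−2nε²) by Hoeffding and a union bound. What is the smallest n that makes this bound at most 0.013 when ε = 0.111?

411

Need 2·160·exp(−2nε²) ≤ 0.013, i.e. exp(−2nε²) ≤ 0.013/320.
So 2nε² ≥ ln(320/0.013) = 10.111127.
Hence n ≥ 10.111127/(2·0.111²) = 410.321.
The smallest integer n is 411.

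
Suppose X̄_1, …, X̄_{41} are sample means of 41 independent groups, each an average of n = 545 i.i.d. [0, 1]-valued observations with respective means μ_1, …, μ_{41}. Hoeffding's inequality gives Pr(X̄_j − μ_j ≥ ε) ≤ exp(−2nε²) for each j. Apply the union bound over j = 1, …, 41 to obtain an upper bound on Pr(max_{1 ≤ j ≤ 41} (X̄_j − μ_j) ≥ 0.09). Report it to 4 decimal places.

0.0060

Per-experiment Hoeffding bound: exp(−2·545·0.09²) = exp(−8.82900) = 0.00014642.
Union bound over 41 events: 41·0.00014642 = 0.00600.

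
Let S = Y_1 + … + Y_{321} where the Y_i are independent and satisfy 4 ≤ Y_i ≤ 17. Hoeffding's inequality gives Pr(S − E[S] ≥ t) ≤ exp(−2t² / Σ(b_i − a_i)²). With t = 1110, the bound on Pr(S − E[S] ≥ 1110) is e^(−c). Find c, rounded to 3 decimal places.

Σ(b_i − a_i)² = 321·(13)² = 54249.
c = 2t²/54249 = 2·1110²/54249 = 45.4239.

45.424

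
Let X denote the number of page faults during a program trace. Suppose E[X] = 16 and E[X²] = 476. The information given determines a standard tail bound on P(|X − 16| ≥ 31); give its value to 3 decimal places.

0.229

The first two moments determine the variance, so Chebyshev's inequality is the sharpest standard bound available.
Var(X) = E[X²] − (E[X])² = 476 − 256 = 220.
Chebyshev's inequality: P(|X − μ| ≥ t) ≤ Var(X)/t² = 220/961 = 0.2289.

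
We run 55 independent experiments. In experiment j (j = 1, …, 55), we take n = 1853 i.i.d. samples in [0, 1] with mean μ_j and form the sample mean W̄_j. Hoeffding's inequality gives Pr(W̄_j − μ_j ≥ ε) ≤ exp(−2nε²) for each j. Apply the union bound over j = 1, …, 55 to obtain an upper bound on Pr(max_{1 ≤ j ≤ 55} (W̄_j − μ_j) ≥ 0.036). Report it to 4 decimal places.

Per-experiment Hoeffding bound: exp(−2·1853·0.036²) = exp(−4.80298) = 0.0082053.
Union bound over 55 events: 55·0.0082053 = 0.45129.

0.4513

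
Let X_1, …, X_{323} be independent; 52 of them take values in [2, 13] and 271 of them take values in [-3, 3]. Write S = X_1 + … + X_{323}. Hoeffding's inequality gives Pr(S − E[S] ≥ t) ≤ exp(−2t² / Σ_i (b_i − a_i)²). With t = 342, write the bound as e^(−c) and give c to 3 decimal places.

14.577

Σ(b_i − a_i)² = 52·11² + 271·6² = 16048.
c = 2t² / 16048 = 2·342² / 16048 = 14.5768.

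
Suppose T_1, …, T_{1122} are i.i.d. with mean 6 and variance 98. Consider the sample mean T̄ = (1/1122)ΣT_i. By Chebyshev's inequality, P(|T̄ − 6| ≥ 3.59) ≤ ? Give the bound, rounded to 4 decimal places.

Var(T̄) = Var(T_i)/n = 98/1122 = 0.087344.
Chebyshev: P(|T̄ − 6| ≥ 3.59) ≤ Var(T̄)/(3.59)² = 98/(1122·3.59²) = 0.0068.

0.0068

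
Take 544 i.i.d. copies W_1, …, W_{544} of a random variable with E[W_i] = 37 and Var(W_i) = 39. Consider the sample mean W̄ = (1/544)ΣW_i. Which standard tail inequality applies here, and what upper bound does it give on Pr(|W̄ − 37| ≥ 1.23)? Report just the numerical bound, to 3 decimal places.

With mean and variance of each term known, Chebyshev's inequality bounds the deviation of the sum (or sample mean).
Var(W̄) = Var(W_i)/n = 39/544 = 0.071691.
Chebyshev: Pr(|W̄ − 37| ≥ 1.23) ≤ Var(W̄)/(1.23)² = 39/(544·1.23²) = 0.0474.

0.047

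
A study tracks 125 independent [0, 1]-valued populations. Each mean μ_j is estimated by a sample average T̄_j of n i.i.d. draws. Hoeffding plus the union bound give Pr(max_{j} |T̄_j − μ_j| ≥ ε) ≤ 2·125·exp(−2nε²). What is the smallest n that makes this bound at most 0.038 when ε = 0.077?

Need 2·125·exp(−2nε²) ≤ 0.038, i.e. exp(−2nε²) ≤ 0.038/250.
So 2nε² ≥ ln(250/0.038) = 8.791630.
Hence n ≥ 8.791630/(2·0.077²) = 741.409.
The smallest integer n is 742.

742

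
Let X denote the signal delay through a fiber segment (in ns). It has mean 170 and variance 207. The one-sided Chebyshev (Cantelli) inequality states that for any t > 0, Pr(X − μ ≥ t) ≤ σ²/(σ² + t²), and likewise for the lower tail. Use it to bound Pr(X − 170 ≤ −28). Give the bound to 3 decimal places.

0.209

Here σ² = 207 and t = 28, so σ² + t² = 991.
Cantelli's bound: 207/991 = 0.2089.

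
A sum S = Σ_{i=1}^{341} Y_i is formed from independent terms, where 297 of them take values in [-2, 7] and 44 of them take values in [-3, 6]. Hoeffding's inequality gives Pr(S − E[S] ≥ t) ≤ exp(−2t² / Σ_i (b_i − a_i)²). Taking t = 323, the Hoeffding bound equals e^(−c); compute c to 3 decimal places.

Σ(b_i − a_i)² = 297·9² + 44·9² = 27621.
c = 2t² / 27621 = 2·323² / 27621 = 7.5543.

7.554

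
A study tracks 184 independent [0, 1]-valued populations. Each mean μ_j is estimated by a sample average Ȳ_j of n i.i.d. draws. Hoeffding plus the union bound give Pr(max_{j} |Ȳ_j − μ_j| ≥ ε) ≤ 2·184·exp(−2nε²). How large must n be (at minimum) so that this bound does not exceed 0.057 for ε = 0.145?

Need 2·184·exp(−2nε²) ≤ 0.057, i.e. exp(−2nε²) ≤ 0.057/368.
So 2nε² ≥ ln(368/0.057) = 8.772787.
Hence n ≥ 8.772787/(2·0.145²) = 208.628.
The smallest integer n is 209.

209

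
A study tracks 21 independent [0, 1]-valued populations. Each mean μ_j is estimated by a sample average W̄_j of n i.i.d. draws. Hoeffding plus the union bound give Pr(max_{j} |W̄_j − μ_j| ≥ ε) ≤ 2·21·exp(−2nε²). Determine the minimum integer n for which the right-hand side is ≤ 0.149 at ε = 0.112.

225

Need 2·21·exp(−2nε²) ≤ 0.149, i.e. exp(−2nε²) ≤ 0.149/42.
So 2nε² ≥ ln(42/0.149) = 5.641479.
Hence n ≥ 5.641479/(2·0.112²) = 224.868.
The smallest integer n is 225.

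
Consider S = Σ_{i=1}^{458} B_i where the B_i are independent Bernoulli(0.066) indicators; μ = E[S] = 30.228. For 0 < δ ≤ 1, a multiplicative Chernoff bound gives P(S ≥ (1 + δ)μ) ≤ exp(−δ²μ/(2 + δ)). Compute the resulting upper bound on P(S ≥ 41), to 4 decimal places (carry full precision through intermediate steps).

0.1961

Write 41 = (1 + δ)μ, so δ = 41/30.228 − 1 = 0.3563583…
Then the exponent is δ²μ/(2 + δ) = (41 − μ)² / (μ·(2 + δ)) = 1.629078.
Bound = exp(−1.629078) = 0.19611.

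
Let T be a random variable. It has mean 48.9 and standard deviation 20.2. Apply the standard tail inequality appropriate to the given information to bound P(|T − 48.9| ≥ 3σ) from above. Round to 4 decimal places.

Mean and variance are known, so Chebyshev's inequality applies.
Chebyshev: P(|T − μ| ≥ t) ≤ Var(T)/t².
Var(T) = σ² = 20.2² = 408.04.
t = 3·20.2 = 60.6.
Bound = 408.04 / 3672.36 = 0.1111.

0.1111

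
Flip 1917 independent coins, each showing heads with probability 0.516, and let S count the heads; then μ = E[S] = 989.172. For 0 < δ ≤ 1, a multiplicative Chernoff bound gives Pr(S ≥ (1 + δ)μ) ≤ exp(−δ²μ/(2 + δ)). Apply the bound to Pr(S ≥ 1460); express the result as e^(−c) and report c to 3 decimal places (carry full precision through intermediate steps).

90.512

Write 1460 = (1 + δ)μ, so δ = 1460/989.172 − 1 = 0.4759819…
Then the exponent is δ²μ/(2 + δ) = (1460 − μ)² / (μ·(2 + δ)) = 90.511816.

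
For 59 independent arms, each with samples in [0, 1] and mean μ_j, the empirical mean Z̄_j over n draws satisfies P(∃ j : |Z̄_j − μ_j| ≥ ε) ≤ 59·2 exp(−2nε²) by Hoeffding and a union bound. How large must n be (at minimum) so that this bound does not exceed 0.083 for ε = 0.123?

240

Need 2·59·exp(−2nε²) ≤ 0.083, i.e. exp(−2nε²) ≤ 0.083/118.
So 2nε² ≥ ln(118/0.083) = 7.259599.
Hence n ≥ 7.259599/(2·0.123²) = 239.923.
The smallest integer n is 240.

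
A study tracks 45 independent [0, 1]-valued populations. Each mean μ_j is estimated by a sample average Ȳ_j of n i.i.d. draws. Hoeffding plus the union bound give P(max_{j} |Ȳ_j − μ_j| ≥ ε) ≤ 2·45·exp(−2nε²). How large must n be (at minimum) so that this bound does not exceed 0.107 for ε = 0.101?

331

Need 2·45·exp(−2nε²) ≤ 0.107, i.e. exp(−2nε²) ≤ 0.107/90.
So 2nε² ≥ ln(90/0.107) = 6.734736.
Hence n ≥ 6.734736/(2·0.101²) = 330.102.
The smallest integer n is 331.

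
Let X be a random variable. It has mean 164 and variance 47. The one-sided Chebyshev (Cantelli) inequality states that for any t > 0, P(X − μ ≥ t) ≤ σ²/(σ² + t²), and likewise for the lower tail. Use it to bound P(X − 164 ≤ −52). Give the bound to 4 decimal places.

Here σ² = 47 and t = 52, so σ² + t² = 2751.
Cantelli's bound: 47/2751 = 0.0171.

0.0171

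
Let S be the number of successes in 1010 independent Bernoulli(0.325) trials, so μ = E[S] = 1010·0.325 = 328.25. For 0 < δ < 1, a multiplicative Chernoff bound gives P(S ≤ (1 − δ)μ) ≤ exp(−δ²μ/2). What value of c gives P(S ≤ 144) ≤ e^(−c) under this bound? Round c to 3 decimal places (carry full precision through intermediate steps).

51.711

Write 144 = (1 − δ)μ, so δ = 1 − 144/328.25 = 0.56131…
Then the exponent is δ²μ/2 = (μ − 144)²/(2μ) = 51.710682.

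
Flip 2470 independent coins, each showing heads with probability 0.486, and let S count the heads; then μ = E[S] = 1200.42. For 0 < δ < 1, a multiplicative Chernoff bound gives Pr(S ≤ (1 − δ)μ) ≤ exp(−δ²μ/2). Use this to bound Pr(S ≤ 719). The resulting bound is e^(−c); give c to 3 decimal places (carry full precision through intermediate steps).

96.535

Write 719 = (1 − δ)μ, so δ = 1 − 719/1200.42 = 0.401043…
Then the exponent is δ²μ/2 = (μ − 719)²/(2μ) = 96.535053.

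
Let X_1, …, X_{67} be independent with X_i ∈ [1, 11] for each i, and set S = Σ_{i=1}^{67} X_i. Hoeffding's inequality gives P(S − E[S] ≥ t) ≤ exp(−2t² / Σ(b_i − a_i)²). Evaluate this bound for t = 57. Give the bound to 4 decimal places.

0.3791

Σ(b_i − a_i)² = 67·(10)² = 6700.
Exponent = 2·57²/6700 = 0.9699.
Bound = exp(−0.9699) = 0.37914.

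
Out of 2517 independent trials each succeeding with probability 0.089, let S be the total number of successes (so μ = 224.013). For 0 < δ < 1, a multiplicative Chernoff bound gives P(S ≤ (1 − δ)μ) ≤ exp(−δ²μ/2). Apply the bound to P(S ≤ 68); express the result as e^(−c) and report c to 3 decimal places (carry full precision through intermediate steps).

Write 68 = (1 − δ)μ, so δ = 1 − 68/224.013 = 0.6964462…
Then the exponent is δ²μ/2 = (μ − 68)²/(2μ) = 54.327330.

54.327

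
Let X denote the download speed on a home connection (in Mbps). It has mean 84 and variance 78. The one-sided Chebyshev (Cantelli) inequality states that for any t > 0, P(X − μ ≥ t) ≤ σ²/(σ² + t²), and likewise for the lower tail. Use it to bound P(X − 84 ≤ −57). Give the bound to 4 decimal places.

Here σ² = 78 and t = 57, so σ² + t² = 3327.
Cantelli's bound: 78/3327 = 0.0234.

0.0234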